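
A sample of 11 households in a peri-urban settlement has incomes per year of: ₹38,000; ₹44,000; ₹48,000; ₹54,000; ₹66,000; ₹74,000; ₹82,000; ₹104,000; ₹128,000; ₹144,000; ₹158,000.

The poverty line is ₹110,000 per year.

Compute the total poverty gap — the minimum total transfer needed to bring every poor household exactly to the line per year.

Poor units: ₹38,000, ₹44,000, ₹48,000, ₹54,000, ₹66,000, ₹74,000, ₹82,000, ₹104,000 (q = 8 of N = 11).
Individual gaps: 110000−38000 = 72000; 110000−44000 = 66000; 110000−48000 = 62000; 110000−54000 = 56000; 110000−66000 = 44000; 110000−74000 = 36000; 110000−82000 = 28000; 110000−104000 = 6000.
Aggregate gap = ₹370,000.

₹370,000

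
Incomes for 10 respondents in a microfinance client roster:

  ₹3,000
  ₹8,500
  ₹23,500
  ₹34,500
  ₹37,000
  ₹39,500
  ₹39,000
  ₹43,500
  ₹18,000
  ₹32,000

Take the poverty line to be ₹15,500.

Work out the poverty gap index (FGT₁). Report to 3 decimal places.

Incomes under z: ₹3,000, ₹8,500 (q = 2 of N = 10).
Normalized shortfalls: (15500−3000)/15500 = 0.8065; (15500−8500)/15500 = 0.4516.
Σ = 1.258065. Dividing by the full population N = 10 gives P₁ = 0.126.

0.126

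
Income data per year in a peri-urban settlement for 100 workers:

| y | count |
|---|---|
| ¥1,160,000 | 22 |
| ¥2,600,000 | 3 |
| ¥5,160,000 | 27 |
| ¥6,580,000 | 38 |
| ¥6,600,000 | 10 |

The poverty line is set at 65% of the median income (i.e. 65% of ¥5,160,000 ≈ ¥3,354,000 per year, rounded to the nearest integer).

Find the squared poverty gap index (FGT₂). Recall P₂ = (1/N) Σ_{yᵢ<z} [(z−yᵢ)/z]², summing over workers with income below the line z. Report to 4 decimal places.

Incomes under z: 22×¥1,160,000, 3×¥2,600,000 (q = 25 of N = 100).
Gap ratios (z−y)/z: (3354000−1160000)/3354000 = 0.6541 (×22); (3354000−2600000)/3354000 = 0.2248 (×3).
Squared: 0.4279 (×22); 0.0505 (×3).
Sum = 9.565518; P₂ = 9.565518 / 100 = 0.0957.

0.0957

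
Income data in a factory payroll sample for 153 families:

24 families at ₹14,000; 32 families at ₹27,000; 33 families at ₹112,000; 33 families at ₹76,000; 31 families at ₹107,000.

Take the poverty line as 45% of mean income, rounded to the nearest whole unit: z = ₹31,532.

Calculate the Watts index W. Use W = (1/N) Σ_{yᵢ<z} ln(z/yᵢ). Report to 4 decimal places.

0.1598

Below the line: 24×₹14,000, 32×₹27,000 (q = 56 of N = 153).
ln(z/y) terms: ln(31532/14000) = 0.8119 (×24); ln(31532/27000) = 0.1552 (×32).
W = 24.452007 / 153 = 0.1598.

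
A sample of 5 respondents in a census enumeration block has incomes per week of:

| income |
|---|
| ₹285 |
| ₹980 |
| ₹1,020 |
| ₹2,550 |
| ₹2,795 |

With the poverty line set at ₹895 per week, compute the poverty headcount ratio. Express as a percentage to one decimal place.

20.0%

1 of the 5 respondents have income below ₹895.
H = 1/5 = 20.0%.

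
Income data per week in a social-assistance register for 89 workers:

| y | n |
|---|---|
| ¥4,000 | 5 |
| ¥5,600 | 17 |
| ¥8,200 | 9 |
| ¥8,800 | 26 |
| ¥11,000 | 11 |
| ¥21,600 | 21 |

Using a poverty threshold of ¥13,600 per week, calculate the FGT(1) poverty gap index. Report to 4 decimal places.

0.3189

Below z: 5×¥4,000, 17×¥5,600, 9×¥8,200, 26×¥8,800, 11×¥11,000 (q = 68 of N = 89).
Relative gaps: (13600−4000)/13600 = 0.7059 (×5); (13600−5600)/13600 = 0.5882 (×17); (13600−8200)/13600 = 0.3971 (×9); (13600−8800)/13600 = 0.3529 (×26); (13600−11000)/13600 = 0.1912 (×11).
Sum of shortfalls = 28.382353; P₁ averages over all N: 28.382353 / 89 = 0.3189.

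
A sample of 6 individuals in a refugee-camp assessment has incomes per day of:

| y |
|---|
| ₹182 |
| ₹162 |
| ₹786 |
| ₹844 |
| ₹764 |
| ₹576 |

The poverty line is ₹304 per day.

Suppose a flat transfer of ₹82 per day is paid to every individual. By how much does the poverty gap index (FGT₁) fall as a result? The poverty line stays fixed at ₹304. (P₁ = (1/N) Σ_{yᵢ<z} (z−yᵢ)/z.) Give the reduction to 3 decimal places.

Before: below the line — ₹162, ₹182; poverty gap index (FGT₁) = 0.14474.
After the ₹82 transfer: below the line — ₹244, ₹264; poverty gap index (FGT₁) = 0.05482.
Reduction = 0.14474 − 0.05482 = 0.090.

0.090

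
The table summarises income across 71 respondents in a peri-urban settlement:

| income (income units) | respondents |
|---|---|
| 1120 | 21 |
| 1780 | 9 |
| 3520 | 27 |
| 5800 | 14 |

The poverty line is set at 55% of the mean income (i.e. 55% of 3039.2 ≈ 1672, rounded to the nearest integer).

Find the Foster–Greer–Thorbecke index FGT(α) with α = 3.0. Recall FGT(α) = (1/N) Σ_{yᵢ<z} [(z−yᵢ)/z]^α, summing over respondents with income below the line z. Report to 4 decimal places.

Below the line: 21×1120 (q = 21 of N = 71).
Normalized shortfalls: (1672−1120)/1672 = 0.3301 (×21).
Raised to α = 3.0: 0.03598 (×21).
Sum = 0.755662; FGT(3.0) = 0.755662 / 71 = 0.0106.

0.0106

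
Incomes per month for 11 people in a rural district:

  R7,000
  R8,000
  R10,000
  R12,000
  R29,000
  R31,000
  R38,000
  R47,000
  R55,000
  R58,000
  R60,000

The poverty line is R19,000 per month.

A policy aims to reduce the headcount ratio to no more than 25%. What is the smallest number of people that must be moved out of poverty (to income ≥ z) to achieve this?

2

Currently q = 4 of N = 11 are below the line (H = 0.364).
A headcount ratio of at most 25% allows at most ⌊0.25 × 11⌋ = 2 poor people.
So at least 4 − 2 = 2 must be lifted.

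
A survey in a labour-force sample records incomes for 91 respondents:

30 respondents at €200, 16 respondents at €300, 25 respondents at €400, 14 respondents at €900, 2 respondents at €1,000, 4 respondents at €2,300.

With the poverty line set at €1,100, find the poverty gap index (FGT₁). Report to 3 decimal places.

0.602

Incomes under z: 30×€200, 16×€300, 25×€400, 14×€900, 2×€1,000 (q = 87 of N = 91).
Relative gaps: (1100−200)/1100 = 0.8182 (×30); (1100−300)/1100 = 0.7273 (×16); (1100−400)/1100 = 0.6364 (×25); (1100−900)/1100 = 0.1818 (×14); (1100−1000)/1100 = 0.0909 (×2).
Sum of shortfalls = 54.818182; P₁ averages over all N: 54.818182 / 91 = 0.602.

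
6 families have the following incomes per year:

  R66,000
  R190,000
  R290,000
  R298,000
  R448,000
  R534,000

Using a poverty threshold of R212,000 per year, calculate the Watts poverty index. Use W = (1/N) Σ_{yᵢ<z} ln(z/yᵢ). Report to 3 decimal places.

0.213

Incomes under z: R66,000, R190,000 (q = 2 of N = 6).
Log gaps: ln(212000/66000) = 1.1669; ln(212000/190000) = 0.1096.
W = 1.276494 / 6 = 0.213.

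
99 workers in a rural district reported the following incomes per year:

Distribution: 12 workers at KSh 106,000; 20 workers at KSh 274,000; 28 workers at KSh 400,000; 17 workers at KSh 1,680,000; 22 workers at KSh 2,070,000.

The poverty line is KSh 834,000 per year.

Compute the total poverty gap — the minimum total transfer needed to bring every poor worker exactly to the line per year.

KSh 32,088,000

Incomes under z: 12×KSh 106,000, 20×KSh 274,000, 28×KSh 400,000 (q = 60 of N = 99).
Individual gaps: 12×(834000−106000) = 8736000; 20×(834000−274000) = 11200000; 28×(834000−400000) = 12152000.
Aggregate gap = KSh 32,088,000.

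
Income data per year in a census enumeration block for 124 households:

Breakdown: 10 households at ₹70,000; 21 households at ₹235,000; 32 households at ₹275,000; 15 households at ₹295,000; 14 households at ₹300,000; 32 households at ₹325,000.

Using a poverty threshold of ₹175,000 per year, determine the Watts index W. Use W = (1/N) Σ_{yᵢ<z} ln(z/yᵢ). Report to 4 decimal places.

0.0739

Incomes under z: 10×₹70,000 (q = 10 of N = 124).
Log gaps: ln(175000/70000) = 0.9163 (×10).
W = 9.162907 / 124 = 0.0739.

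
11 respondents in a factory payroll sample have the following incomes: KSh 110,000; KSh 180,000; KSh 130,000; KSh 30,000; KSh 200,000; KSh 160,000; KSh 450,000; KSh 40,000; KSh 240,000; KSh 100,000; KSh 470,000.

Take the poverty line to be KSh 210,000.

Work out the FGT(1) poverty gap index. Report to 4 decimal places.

0.3160

Below z: KSh 30,000, KSh 40,000, KSh 100,000, KSh 110,000, KSh 130,000, KSh 160,000, KSh 180,000, KSh 200,000 (q = 8 of N = 11).
Shortfall ratios: (210000−30000)/210000 = 0.8571; (210000−40000)/210000 = 0.8095; (210000−100000)/210000 = 0.5238; (210000−110000)/210000 = 0.4762; (210000−130000)/210000 = 0.3810; (210000−160000)/210000 = 0.2381; (210000−180000)/210000 = 0.1429; (210000−200000)/210000 = 0.0476.
Σ = 3.476190. Dividing by the full population N = 11 gives P₁ = 0.3160.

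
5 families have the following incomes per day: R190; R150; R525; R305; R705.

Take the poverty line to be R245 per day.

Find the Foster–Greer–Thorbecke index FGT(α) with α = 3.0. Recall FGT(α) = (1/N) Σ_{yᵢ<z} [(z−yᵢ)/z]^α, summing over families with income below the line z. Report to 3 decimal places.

0.014

Below z: R150, R190 (q = 2 of N = 5).
Normalized shortfalls: (245−150)/245 = 0.3878; (245−190)/245 = 0.2245.
Raised to α = 3.0: 0.05830; 0.01131.
Sum = 0.069614; FGT(3.0) = 0.069614 / 5 = 0.014.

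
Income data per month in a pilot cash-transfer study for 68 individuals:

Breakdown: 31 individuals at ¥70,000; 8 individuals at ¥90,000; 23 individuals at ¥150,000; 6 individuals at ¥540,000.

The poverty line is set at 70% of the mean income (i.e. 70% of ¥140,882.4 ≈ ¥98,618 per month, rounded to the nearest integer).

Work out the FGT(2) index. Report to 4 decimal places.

0.0393

Poor units: 31×¥70,000, 8×¥90,000 (q = 39 of N = 68).
Shortfall ratios: (98618−70000)/98618 = 0.2902 (×31); (98618−90000)/98618 = 0.0874 (×8).
Squared: 0.0842 (×31); 0.0076 (×8).
Sum = 2.671618; P₂ = 2.671618 / 68 = 0.0393.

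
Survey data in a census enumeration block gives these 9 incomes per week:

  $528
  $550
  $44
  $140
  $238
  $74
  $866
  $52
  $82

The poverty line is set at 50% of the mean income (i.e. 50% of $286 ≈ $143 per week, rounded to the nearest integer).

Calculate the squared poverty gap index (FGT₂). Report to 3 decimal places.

Below the line: $44, $52, $74, $82, $140 (q = 5 of N = 9).
Normalized shortfalls: (143−44)/143 = 0.6923; (143−52)/143 = 0.6364; (143−74)/143 = 0.4825; (143−82)/143 = 0.4266; (143−140)/143 = 0.0210.
Squared: 0.4793; 0.4050; 0.2328; 0.1820; 0.0004.
Sum = 1.299477; P₂ = 1.299477 / 9 = 0.144.

0.144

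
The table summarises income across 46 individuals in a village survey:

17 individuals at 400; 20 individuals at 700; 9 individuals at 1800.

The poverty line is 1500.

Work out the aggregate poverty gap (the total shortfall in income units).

34700

Below z: 17×400, 20×700 (q = 37 of N = 46).
Individual gaps: 17×(1500−400) = 18700; 20×(1500−700) = 16000.
Aggregate gap = 34700.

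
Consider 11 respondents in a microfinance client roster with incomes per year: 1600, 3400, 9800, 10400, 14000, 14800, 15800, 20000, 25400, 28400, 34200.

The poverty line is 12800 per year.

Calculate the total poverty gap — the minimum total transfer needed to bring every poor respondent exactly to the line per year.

26000

Below the line: 1600, 3400, 9800, 10400 (q = 4 of N = 11).
Individual gaps: 12800−1600 = 11200; 12800−3400 = 9400; 12800−9800 = 3000; 12800−10400 = 2400.
Aggregate gap = 26000.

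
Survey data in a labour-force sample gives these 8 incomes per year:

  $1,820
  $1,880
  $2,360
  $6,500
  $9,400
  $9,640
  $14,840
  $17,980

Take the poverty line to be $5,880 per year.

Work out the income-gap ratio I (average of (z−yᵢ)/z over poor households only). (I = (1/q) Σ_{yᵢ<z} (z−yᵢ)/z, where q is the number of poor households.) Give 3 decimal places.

Below z: $1,820, $1,880, $2,360 (q = 3 of N = 8).
Relative gaps: 0.6905, 0.6803, 0.5986; sum = 1.969388.
The income-gap ratio divides by q (the poor only): 1.969388 / 3 = 0.656.

0.656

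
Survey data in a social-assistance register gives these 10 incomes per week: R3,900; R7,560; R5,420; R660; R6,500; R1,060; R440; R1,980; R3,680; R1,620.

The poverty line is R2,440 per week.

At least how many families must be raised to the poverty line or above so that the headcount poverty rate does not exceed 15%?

4

Currently q = 5 of N = 10 are below the line (H = 0.500).
A headcount ratio of at most 15% allows at most ⌊0.15 × 10⌋ = 1 poor families.
So at least 5 − 1 = 4 must be lifted.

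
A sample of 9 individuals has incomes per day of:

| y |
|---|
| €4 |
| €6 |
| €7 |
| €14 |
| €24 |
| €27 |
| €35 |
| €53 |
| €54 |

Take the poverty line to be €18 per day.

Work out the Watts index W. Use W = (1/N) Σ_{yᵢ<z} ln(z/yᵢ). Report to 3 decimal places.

Below z: €4, €6, €7, €14 (q = 4 of N = 9).
Log shortfalls: ln(18/4) = 1.5041; ln(18/6) = 1.0986; ln(18/7) = 0.9445; ln(18/14) = 0.2513.
W = 3.798466 / 9 = 0.422.

0.422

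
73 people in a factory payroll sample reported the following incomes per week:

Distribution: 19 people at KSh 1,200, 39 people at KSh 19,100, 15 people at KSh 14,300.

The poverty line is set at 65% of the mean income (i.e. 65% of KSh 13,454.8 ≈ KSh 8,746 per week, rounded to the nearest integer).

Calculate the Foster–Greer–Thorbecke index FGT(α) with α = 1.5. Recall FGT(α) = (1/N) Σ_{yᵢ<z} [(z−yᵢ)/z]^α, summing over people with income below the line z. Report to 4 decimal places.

Below z: 19×KSh 1,200 (q = 19 of N = 73).
Relative gaps: (8746−1200)/8746 = 0.8628 (×19).
Raised to α = 1.5: 0.80142 (×19).
Sum = 15.227009; FGT(1.5) = 15.227009 / 73 = 0.2086.

0.2086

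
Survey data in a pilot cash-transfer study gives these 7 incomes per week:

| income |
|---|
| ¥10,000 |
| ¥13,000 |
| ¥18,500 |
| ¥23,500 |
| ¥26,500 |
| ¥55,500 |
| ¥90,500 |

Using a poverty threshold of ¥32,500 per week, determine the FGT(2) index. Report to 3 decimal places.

0.162

Below z: ¥10,000, ¥13,000, ¥18,500, ¥23,500, ¥26,500 (q = 5 of N = 7).
Gap ratios (z−y)/z: (32500−10000)/32500 = 0.6923; (32500−13000)/32500 = 0.6000; (32500−18500)/32500 = 0.4308; (32500−23500)/32500 = 0.2769; (32500−26500)/32500 = 0.1846.
Squared: 0.4793; 0.3600; 0.1856; 0.0767; 0.0341.
Sum = 1.135621; P₂ = 1.135621 / 7 = 0.162.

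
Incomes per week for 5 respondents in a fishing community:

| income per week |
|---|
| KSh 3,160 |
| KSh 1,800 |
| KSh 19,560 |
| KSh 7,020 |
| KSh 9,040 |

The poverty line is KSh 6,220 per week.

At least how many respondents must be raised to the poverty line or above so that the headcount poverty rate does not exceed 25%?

2 of the 5 respondents are poor, so H = 2/5 = 0.400.
A headcount ratio of at most 25% allows at most ⌊0.25 × 5⌋ = 1 poor respondents.
So at least 2 − 1 = 1 must be lifted.

1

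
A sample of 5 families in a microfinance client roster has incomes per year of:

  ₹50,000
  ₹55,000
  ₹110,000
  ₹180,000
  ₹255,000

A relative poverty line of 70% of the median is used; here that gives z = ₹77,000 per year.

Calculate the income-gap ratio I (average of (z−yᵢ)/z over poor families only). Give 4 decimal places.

Below the line: ₹50,000, ₹55,000 (q = 2 of N = 5).
Shortfall ratios (z−y)/z: 0.3506, 0.2857; sum = 0.636364.
The income-gap ratio divides by q (the poor only): 0.636364 / 2 = 0.3182.

0.3182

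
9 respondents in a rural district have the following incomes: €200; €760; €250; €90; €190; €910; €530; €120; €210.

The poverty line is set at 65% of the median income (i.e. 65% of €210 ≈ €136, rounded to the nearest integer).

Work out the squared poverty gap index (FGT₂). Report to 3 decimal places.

Poor units: €90, €120 (q = 2 of N = 9).
Relative gaps: (136−90)/136 = 0.3382; (136−120)/136 = 0.1176.
Squared: 0.1144; 0.0138.
Sum = 0.128244; P₂ = 0.128244 / 9 = 0.014.

0.014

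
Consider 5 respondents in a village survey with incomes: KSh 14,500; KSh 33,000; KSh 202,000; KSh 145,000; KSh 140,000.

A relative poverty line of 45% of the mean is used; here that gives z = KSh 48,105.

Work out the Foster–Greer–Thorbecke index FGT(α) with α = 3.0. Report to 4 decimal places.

Incomes under z: KSh 14,500, KSh 33,000 (q = 2 of N = 5).
Normalized shortfalls: (48105−14500)/48105 = 0.6986; (48105−33000)/48105 = 0.3140.
Raised to α = 3.0: 0.34091; 0.03096.
Sum = 0.371870; FGT(3.0) = 0.371870 / 5 = 0.0744.

0.0744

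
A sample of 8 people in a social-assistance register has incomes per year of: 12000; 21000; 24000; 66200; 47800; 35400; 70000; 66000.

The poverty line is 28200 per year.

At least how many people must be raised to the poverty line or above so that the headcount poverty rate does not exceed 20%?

Currently q = 3 of N = 8 are below the line (H = 0.375).
A headcount ratio of at most 20% allows at most ⌊0.20 × 8⌋ = 1 poor people.
So at least 3 − 1 = 2 must be lifted.

2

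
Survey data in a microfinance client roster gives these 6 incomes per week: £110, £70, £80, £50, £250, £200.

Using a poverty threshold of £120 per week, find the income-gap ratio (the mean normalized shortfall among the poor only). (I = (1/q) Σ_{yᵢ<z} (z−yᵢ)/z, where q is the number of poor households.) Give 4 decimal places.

Poor units: £50, £70, £80, £110 (q = 4 of N = 6).
Shortfall ratios (z−y)/z: 0.5833, 0.4167, 0.3333, 0.0833; sum = 1.416667.
I averages over the q = 4 poor units only: 1.416667 / 4 = 0.3542.

0.3542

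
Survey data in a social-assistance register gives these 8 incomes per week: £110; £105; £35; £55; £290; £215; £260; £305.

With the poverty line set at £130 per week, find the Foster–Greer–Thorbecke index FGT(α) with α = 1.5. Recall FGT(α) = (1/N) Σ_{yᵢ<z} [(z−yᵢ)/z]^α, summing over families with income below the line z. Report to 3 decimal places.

Incomes under z: £35, £55, £105, £110 (q = 4 of N = 8).
Normalized shortfalls: (130−35)/130 = 0.7308; (130−55)/130 = 0.5769; (130−105)/130 = 0.1923; (130−110)/130 = 0.1538.
Raised to α = 1.5: 0.62470; 0.43820; 0.08433; 0.06034.
Sum = 1.207579; FGT(1.5) = 1.207579 / 8 = 0.151.

0.151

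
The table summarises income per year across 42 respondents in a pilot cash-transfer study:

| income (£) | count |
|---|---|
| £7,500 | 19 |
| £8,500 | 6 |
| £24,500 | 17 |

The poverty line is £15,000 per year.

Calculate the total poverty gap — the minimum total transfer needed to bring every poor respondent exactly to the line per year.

£181,500

Poor units: 19×£7,500, 6×£8,500 (q = 25 of N = 42).
Individual gaps: 19×(15000−7500) = 142500; 6×(15000−8500) = 39000.
Aggregate gap = £181,500.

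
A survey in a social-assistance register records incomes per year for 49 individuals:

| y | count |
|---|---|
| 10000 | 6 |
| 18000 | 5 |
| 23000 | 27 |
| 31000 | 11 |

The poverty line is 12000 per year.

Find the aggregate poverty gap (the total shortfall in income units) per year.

12000

Below z: 6×10000 (q = 6 of N = 49).
Individual gaps: 6×(12000−10000) = 12000.
Aggregate gap = 12000.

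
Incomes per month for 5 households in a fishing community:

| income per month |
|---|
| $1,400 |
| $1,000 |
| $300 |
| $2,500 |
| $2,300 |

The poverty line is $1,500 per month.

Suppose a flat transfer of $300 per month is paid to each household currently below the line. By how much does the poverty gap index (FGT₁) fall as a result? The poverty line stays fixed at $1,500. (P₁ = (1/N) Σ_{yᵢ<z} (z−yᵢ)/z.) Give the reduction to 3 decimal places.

Before: below the line — $300, $1,000, $1,400; poverty gap index (FGT₁) = 0.24000.
After the $300 transfer: below the line — $600, $1,300; poverty gap index (FGT₁) = 0.14667.
Reduction = 0.24000 − 0.14667 = 0.093.

0.093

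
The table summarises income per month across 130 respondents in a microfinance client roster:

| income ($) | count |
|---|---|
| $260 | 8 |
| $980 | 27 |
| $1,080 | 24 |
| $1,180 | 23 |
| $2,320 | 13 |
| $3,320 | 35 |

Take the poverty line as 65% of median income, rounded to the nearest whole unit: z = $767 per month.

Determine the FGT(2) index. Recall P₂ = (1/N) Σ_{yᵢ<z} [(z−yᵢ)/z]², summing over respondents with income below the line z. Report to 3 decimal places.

0.027

Incomes under z: 8×$260 (q = 8 of N = 130).
Normalized shortfalls: (767−260)/767 = 0.6610 (×8).
Squared: 0.4369 (×8).
Sum = 3.495547; P₂ = 3.495547 / 130 = 0.027.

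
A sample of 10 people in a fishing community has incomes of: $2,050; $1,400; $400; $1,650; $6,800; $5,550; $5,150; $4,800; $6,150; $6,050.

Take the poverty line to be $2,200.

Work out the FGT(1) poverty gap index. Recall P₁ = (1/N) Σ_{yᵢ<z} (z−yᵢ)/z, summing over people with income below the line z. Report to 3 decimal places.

0.150

Below z: $400, $1,400, $1,650, $2,050 (q = 4 of N = 10).
Relative gaps: (2200−400)/2200 = 0.8182; (2200−1400)/2200 = 0.3636; (2200−1650)/2200 = 0.2500; (2200−2050)/2200 = 0.0682.
Sum of shortfalls = 1.500000; P₁ averages over all N: 1.500000 / 10 = 0.150.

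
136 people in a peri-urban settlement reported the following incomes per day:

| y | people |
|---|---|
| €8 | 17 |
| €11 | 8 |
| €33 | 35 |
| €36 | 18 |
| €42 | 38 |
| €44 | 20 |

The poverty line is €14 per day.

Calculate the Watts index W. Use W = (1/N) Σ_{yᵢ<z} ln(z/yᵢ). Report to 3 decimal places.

0.084

Poor units: 17×€8, 8×€11 (q = 25 of N = 136).
ln(z/y) terms: ln(14/8) = 0.5596 (×17); ln(14/11) = 0.2412 (×8).
W = 11.442765 / 136 = 0.084.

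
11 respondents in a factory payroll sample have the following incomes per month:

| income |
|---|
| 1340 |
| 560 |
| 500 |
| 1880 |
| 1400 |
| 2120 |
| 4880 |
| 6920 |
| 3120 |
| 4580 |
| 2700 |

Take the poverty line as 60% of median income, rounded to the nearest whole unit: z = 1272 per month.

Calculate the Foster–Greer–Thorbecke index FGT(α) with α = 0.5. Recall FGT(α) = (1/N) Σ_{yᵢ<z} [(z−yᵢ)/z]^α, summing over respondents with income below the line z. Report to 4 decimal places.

0.1388

Poor units: 500, 560 (q = 2 of N = 11).
Gap ratios (z−y)/z: (1272−500)/1272 = 0.6069; (1272−560)/1272 = 0.5597.
Raised to α = 0.5: 0.77905; 0.74816.
Sum = 1.527213; FGT(0.5) = 1.527213 / 11 = 0.1388.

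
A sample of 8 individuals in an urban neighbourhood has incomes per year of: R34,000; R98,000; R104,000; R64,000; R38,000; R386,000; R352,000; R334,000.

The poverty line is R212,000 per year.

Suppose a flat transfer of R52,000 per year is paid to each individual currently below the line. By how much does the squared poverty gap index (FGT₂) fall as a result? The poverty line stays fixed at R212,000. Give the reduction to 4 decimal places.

Before: below the line — R34,000, R38,000, R64,000, R98,000, R104,000; squared poverty gap index (FGT₂) = 0.301831.
After the R52,000 transfer: below the line — R86,000, R90,000, R116,000, R150,000, R156,000; squared poverty gap index (FGT₂) = 0.130596.
Reduction = 0.301831 − 0.130596 = 0.1712.

0.1712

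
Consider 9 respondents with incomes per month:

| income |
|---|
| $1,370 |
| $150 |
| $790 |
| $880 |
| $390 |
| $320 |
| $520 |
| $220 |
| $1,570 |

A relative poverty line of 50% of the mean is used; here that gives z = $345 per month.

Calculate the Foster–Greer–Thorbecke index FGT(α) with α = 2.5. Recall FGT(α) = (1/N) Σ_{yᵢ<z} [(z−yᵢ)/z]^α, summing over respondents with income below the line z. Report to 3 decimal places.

Below z: $150, $220, $320 (q = 3 of N = 9).
Relative gaps: (345−150)/345 = 0.5652; (345−220)/345 = 0.3623; (345−320)/345 = 0.0725.
Raised to α = 2.5: 0.24018; 0.07902; 0.00141.
Sum = 0.320613; FGT(2.5) = 0.320613 / 9 = 0.036.

0.036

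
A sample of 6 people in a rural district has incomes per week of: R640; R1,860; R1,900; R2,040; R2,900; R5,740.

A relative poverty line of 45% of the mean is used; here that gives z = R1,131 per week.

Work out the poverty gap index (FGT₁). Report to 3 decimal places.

Below the line: R640 (q = 1 of N = 6).
Shortfall ratios: (1131−640)/1131 = 0.4341.
Sum of shortfalls = 0.434129; P₁ averages over all N: 0.434129 / 6 = 0.072.

0.072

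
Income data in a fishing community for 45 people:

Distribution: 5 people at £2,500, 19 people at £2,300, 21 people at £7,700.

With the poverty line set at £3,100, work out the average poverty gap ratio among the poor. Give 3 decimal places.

Incomes under z: 19×£2,300, 5×£2,500 (q = 24 of N = 45).
Relative gaps: 0.2581 (×19), 0.1935 (×5); sum = 5.870968.
I averages over the q = 24 poor units only: 5.870968 / 24 = 0.245.

0.245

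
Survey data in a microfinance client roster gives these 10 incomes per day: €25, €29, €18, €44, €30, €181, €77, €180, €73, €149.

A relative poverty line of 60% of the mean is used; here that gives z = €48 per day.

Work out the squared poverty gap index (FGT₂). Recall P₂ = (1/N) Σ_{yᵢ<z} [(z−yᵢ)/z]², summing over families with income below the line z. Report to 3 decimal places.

Below the line: €18, €25, €29, €30, €44 (q = 5 of N = 10).
Normalized shortfalls: (48−18)/48 = 0.6250; (48−25)/48 = 0.4792; (48−29)/48 = 0.3958; (48−30)/48 = 0.3750; (48−44)/48 = 0.0833.
Squared: 0.3906; 0.2296; 0.1567; 0.1406; 0.0069.
Sum = 0.924479; P₂ = 0.924479 / 10 = 0.092.

0.092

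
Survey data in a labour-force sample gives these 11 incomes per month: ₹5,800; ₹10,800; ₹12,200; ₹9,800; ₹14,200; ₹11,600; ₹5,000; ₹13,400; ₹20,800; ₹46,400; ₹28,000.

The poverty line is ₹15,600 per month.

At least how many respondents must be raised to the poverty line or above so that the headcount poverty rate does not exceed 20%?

6

8 of the 11 respondents are poor, so H = 8/11 = 0.727.
A headcount ratio of at most 20% allows at most ⌊0.20 × 11⌋ = 2 poor respondents.
So at least 8 − 2 = 6 must be lifted.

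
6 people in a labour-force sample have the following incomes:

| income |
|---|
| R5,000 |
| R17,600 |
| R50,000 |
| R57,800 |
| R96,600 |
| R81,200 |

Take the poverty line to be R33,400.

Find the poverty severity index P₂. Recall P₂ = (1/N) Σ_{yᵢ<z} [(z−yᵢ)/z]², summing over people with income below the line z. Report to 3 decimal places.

Poor units: R5,000, R17,600 (q = 2 of N = 6).
Normalized shortfalls: (33400−5000)/33400 = 0.8503; (33400−17600)/33400 = 0.4731.
Squared: 0.7230; 0.2238.
Sum = 0.946789; P₂ = 0.946789 / 6 = 0.158.

0.158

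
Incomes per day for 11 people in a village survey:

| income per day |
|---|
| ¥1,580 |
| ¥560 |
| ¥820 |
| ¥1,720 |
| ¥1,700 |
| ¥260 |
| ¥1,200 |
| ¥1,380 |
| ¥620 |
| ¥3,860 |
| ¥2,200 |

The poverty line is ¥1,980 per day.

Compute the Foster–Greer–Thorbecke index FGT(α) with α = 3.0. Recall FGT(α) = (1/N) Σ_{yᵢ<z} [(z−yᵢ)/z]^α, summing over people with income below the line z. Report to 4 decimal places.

0.1502

Poor units: ¥260, ¥560, ¥620, ¥820, ¥1,200, ¥1,380, ¥1,580, ¥1,700, ¥1,720 (q = 9 of N = 11).
Gap ratios (z−y)/z: (1980−260)/1980 = 0.8687; (1980−560)/1980 = 0.7172; (1980−620)/1980 = 0.6869; (1980−820)/1980 = 0.5859; (1980−1200)/1980 = 0.3939; (1980−1380)/1980 = 0.3030; (1980−1580)/1980 = 0.2020; (1980−1700)/1980 = 0.1414; (1980−1720)/1980 = 0.1313.
Raised to α = 3.0: 0.65553; 0.36887; 0.32406; 0.20108; 0.06113; 0.02783; 0.00824; 0.00283; 0.00226.
Sum = 1.651832; FGT(3.0) = 1.651832 / 11 = 0.1502.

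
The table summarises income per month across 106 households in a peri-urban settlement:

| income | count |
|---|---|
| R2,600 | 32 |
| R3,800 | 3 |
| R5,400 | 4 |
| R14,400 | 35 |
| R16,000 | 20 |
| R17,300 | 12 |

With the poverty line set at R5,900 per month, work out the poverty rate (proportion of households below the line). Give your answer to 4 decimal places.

0.3679

39 of the 106 households have income below R5,900.
H = 39/106 = 0.3679.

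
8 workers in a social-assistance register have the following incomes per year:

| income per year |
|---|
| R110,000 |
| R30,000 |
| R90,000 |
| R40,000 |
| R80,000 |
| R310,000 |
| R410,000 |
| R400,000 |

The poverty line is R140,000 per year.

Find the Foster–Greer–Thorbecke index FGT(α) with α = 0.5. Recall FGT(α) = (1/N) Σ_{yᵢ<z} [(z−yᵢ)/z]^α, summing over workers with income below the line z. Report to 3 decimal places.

0.431

Incomes under z: R30,000, R40,000, R80,000, R90,000, R110,000 (q = 5 of N = 8).
Relative gaps: (140000−30000)/140000 = 0.7857; (140000−40000)/140000 = 0.7143; (140000−80000)/140000 = 0.4286; (140000−90000)/140000 = 0.3571; (140000−110000)/140000 = 0.2143.
Raised to α = 0.5: 0.88641; 0.84515; 0.65465; 0.59761; 0.46291.
Sum = 3.446738; FGT(0.5) = 3.446738 / 8 = 0.431.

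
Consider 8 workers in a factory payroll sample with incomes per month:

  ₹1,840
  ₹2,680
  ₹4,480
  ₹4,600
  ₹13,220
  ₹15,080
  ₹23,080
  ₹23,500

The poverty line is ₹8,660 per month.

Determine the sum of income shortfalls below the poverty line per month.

₹21,040

Poor units: ₹1,840, ₹2,680, ₹4,480, ₹4,600 (q = 4 of N = 8).
Individual gaps: 8660−1840 = 6820; 8660−2680 = 5980; 8660−4480 = 4180; 8660−4600 = 4060.
Aggregate gap = ₹21,040.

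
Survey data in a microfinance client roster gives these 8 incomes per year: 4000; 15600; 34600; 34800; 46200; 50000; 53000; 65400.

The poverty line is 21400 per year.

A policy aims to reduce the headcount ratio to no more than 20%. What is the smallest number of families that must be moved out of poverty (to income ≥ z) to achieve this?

1

Currently q = 2 of N = 8 are below the line (H = 0.250).
A headcount ratio of at most 20% allows at most ⌊0.20 × 8⌋ = 1 poor families.
So at least 2 − 1 = 1 must be lifted.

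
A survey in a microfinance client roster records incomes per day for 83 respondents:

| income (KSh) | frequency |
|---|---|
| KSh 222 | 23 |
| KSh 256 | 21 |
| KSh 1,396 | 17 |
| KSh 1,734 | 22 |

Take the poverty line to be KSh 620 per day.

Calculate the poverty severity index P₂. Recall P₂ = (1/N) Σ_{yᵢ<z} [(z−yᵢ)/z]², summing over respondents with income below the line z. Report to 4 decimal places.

0.2014

Poor units: 23×KSh 222, 21×KSh 256 (q = 44 of N = 83).
Shortfall ratios: (620−222)/620 = 0.6419 (×23); (620−256)/620 = 0.5871 (×21).
Squared: 0.4121 (×23); 0.3447 (×21).
Sum = 16.716202; P₂ = 16.716202 / 83 = 0.2014.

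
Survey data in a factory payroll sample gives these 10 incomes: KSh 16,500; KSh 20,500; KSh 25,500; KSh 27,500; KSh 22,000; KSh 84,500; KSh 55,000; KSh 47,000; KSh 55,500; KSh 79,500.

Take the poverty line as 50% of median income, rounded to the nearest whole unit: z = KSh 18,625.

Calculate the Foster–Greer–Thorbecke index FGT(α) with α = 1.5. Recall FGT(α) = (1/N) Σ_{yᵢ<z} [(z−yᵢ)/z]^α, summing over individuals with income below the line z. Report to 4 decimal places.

Poor units: KSh 16,500 (q = 1 of N = 10).
Normalized shortfalls: (18625−16500)/18625 = 0.1141.
Raised to α = 1.5: 0.03854.
Sum = 0.038538; FGT(1.5) = 0.038538 / 10 = 0.0039.

0.0039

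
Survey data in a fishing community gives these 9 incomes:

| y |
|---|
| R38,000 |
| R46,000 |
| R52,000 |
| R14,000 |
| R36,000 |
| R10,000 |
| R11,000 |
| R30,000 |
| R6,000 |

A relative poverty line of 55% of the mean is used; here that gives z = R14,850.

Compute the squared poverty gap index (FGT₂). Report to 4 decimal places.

Incomes under z: R6,000, R10,000, R11,000, R14,000 (q = 4 of N = 9).
Gap ratios (z−y)/z: (14850−6000)/14850 = 0.5960; (14850−10000)/14850 = 0.3266; (14850−11000)/14850 = 0.2593; (14850−14000)/14850 = 0.0572.
Squared: 0.3552; 0.1067; 0.0672; 0.0033.
Sum = 0.532327; P₂ = 0.532327 / 9 = 0.0591.

0.0591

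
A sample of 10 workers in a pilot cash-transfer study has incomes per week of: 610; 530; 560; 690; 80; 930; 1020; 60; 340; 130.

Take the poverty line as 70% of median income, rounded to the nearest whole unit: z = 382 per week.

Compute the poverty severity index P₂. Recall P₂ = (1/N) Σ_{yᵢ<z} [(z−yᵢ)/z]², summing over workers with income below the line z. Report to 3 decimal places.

0.178

Below the line: 60, 80, 130, 340 (q = 4 of N = 10).
Gap ratios (z−y)/z: (382−60)/382 = 0.8429; (382−80)/382 = 0.7906; (382−130)/382 = 0.6597; (382−340)/382 = 0.1099.
Squared: 0.7105; 0.6250; 0.4352; 0.0121.
Sum = 1.782818; P₂ = 1.782818 / 10 = 0.178.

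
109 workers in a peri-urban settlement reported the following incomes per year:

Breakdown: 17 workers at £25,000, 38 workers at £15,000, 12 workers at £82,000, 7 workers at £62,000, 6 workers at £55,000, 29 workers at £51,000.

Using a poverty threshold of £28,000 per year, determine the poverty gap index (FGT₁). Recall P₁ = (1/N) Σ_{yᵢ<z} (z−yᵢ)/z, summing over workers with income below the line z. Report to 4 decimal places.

Below z: 38×£15,000, 17×£25,000 (q = 55 of N = 109).
Gap ratios (z−y)/z: (28000−15000)/28000 = 0.4643 (×38); (28000−25000)/28000 = 0.1071 (×17).
Σ = 19.464286. Dividing by the full population N = 109 gives P₁ = 0.1786.

0.1786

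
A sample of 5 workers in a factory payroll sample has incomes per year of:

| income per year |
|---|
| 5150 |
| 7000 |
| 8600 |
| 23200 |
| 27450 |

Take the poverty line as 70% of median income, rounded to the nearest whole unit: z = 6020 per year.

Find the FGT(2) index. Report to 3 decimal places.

0.004

Incomes under z: 5150 (q = 1 of N = 5).
Shortfall ratios: (6020−5150)/6020 = 0.1445.
Squared: 0.0209.
Sum = 0.020886; P₂ = 0.020886 / 5 = 0.004.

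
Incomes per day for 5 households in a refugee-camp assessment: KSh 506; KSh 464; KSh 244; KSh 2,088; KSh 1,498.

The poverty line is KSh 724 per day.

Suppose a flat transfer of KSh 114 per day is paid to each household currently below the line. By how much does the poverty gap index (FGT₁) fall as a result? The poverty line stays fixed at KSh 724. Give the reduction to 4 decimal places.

Before: below the line — KSh 244, KSh 464, KSh 506; poverty gap index (FGT₁) = 0.264641.
After the KSh 114 transfer: below the line — KSh 358, KSh 578, KSh 620; poverty gap index (FGT₁) = 0.170166.
Reduction = 0.264641 − 0.170166 = 0.0945.

0.0945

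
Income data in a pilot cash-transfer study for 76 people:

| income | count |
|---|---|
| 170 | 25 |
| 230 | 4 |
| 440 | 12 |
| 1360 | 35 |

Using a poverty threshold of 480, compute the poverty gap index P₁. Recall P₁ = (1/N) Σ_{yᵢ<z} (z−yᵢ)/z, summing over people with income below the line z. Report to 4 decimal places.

Poor units: 25×170, 4×230, 12×440 (q = 41 of N = 76).
Shortfall ratios: (480−170)/480 = 0.6458 (×25); (480−230)/480 = 0.5208 (×4); (480−440)/480 = 0.0833 (×12).
Σ = 19.229167. Dividing by the full population N = 76 gives P₁ = 0.2530.

0.2530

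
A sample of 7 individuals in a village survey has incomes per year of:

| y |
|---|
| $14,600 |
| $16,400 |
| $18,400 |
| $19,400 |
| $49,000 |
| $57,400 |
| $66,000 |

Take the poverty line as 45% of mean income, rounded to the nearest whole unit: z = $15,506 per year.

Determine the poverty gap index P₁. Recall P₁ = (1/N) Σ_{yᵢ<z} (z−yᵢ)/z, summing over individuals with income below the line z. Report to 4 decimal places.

0.0083

Below z: $14,600 (q = 1 of N = 7).
Shortfall ratios: (15506−14600)/15506 = 0.0584.
Sum of shortfalls = 0.058429; P₁ averages over all N: 0.058429 / 7 = 0.0083.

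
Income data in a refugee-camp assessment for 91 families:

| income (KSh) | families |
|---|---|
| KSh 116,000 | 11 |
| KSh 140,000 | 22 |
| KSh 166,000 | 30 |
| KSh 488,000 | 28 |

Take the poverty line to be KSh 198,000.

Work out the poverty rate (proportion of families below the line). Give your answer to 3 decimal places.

63 of the 91 families have income below KSh 198,000.
H = 63/91 = 0.692.

0.692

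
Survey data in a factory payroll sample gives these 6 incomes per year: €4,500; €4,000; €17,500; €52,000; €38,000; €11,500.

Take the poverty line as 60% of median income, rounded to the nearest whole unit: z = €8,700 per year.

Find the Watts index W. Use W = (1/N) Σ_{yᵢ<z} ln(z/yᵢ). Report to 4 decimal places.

Below z: €4,000, €4,500 (q = 2 of N = 6).
Log gaps: ln(8700/4000) = 0.7770; ln(8700/4500) = 0.6592.
W = 1.436274 / 6 = 0.2394.

0.2394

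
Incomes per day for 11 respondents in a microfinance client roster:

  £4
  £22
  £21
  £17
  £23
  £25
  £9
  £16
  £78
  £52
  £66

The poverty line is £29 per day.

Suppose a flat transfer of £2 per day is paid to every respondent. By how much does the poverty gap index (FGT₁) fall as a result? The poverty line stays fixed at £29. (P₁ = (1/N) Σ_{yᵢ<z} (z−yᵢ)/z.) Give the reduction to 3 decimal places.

0.050

Before: below the line — £4, £9, £16, £17, £21, £22, £23, £25; poverty gap index (FGT₁) = 0.29781.
After the £2 transfer: below the line — £6, £11, £18, £19, £23, £24, £25, £27; poverty gap index (FGT₁) = 0.24765.
Reduction = 0.29781 − 0.24765 = 0.050.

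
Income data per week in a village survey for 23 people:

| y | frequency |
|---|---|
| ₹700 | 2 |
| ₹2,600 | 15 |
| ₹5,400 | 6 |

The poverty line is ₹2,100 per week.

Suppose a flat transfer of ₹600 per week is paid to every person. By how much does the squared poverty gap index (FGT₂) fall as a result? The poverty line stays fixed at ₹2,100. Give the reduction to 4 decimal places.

0.0260

Before: below the line — 2×₹700; squared poverty gap index (FGT₂) = 0.038647.
After the ₹600 transfer: below the line — 2×₹1,300; squared poverty gap index (FGT₂) = 0.012620.
Reduction = 0.038647 − 0.012620 = 0.0260.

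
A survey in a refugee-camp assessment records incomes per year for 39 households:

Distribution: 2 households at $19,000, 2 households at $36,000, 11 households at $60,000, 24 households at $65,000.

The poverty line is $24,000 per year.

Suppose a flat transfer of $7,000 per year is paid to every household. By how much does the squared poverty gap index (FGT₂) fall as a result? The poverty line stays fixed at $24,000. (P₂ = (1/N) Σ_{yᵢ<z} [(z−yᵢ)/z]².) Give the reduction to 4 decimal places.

Before: below the line — 2×$19,000; squared poverty gap index (FGT₂) = 0.002226.
After the $7,000 transfer: below the line — none; squared poverty gap index (FGT₂) = 0.000000.
Reduction = 0.002226 − 0.000000 = 0.0022.

0.0022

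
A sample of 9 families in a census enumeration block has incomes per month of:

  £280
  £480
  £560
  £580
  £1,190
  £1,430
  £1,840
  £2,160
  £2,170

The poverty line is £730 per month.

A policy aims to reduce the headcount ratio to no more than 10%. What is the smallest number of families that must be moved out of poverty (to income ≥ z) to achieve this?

Currently q = 4 of N = 9 are below the line (H = 0.444).
A headcount ratio of at most 10% allows at most ⌊0.10 × 9⌋ = 0 poor families.
So at least 4 − 0 = 4 must be lifted.

4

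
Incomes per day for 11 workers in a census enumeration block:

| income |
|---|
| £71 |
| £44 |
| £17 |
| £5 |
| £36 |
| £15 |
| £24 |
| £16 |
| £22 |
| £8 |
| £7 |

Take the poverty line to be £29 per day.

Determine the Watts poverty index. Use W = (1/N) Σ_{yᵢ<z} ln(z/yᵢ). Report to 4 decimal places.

0.6110

Poor units: £5, £7, £8, £15, £16, £17, £22, £24 (q = 8 of N = 11).
ln(z/y) terms: ln(29/5) = 1.7579; ln(29/7) = 1.4214; ln(29/8) = 1.2879; ln(29/15) = 0.6592; ln(29/16) = 0.5947; ln(29/17) = 0.5341; ln(29/22) = 0.2763; ln(29/24) = 0.1892.
W = 6.720628 / 11 = 0.6110.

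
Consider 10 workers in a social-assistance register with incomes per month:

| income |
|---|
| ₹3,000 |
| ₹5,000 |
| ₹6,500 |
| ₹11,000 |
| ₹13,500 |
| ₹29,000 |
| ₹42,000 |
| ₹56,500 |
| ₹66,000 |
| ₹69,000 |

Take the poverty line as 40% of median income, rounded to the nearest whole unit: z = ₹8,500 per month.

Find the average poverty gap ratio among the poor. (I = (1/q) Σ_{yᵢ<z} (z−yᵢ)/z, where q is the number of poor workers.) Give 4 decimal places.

0.4314

Incomes under z: ₹3,000, ₹5,000, ₹6,500 (q = 3 of N = 10).
Relative gaps: 0.6471, 0.4118, 0.2353; sum = 1.294118.
The income-gap ratio divides by q (the poor only): 1.294118 / 3 = 0.4314.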